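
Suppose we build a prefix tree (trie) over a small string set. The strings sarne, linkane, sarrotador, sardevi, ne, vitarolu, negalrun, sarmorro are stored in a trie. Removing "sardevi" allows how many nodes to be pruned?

4

After clearing the end-marker at "sardevi", prune upward until reaching a node still needed by another word.
The suffix "devi" (4 nodes) is used only by "sardevi"; the node for "sar" still has the child "n", so pruning stops there.
Nodes removed: 4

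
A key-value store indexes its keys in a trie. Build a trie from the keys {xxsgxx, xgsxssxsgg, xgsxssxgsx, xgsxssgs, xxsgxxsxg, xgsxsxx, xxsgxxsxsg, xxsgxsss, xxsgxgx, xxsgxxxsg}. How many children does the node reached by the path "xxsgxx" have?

Walk "xxsgxx" from the root, arriving at one node.
Distinct next characters after "xxsgxx": s, x.
That node has 2 child edges.

2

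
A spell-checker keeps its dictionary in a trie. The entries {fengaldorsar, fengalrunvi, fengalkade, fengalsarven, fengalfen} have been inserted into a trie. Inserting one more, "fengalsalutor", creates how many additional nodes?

The longest prefix of "fengalsalutor" already in the trie is "fengalsa" (length 8).
Each of the 5 remaining characters creates one node.

5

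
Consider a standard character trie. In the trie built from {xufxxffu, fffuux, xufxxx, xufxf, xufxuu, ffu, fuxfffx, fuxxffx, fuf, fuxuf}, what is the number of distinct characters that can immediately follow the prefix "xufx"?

3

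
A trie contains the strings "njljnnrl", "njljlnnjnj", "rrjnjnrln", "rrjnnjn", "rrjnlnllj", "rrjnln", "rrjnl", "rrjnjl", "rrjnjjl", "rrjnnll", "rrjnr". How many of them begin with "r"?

9

Walk to "r"; the words in its subtree are exactly those with that prefix.
Words under "r": rrjnjjl, rrjnjl, rrjnjnrln, rrjnl, rrjnln, rrjnlnllj, rrjnnjn, rrjnnll, rrjnr
Count: 9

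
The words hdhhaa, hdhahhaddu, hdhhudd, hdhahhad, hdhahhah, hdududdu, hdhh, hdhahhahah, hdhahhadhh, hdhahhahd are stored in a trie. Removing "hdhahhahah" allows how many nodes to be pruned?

Walk "hdhahhahah" from the leaf back toward the root, removing each node that no remaining word uses.
The suffix "ah" (2 nodes) is used only by "hdhahhahah"; the node for "hdhahhah" still has the child "d", so pruning stops there.
Nodes removed: 2

2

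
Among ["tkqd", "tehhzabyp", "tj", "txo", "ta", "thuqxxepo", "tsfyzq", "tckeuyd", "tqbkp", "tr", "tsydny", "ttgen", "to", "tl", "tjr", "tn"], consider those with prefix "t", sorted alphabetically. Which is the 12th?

tr

Words with prefix "t", in lexicographic order: "ta", "tckeuyd", "tehhzabyp", "thuqxxepo", "tj", "tjr", "tkqd", "tl", "tn", "to", "tqbkp", "tr", "tsfyzq", "tsydny", "ttgen", "txo"
Position 12: tr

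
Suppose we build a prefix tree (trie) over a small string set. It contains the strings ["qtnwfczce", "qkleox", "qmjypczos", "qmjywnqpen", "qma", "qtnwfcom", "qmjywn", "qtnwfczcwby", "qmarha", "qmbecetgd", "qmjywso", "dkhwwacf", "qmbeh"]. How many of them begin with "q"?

12

Walk to "q"; the words in its subtree are exactly those with that prefix.
Matches: "qkleox", "qma", "qmarha", "qmbecetgd", "qmbeh", "qmjypczos", "qmjywn", "qmjywnqpen", "qmjywso", "qtnwfcom", "qtnwfczce", "qtnwfczcwby"
Count: 12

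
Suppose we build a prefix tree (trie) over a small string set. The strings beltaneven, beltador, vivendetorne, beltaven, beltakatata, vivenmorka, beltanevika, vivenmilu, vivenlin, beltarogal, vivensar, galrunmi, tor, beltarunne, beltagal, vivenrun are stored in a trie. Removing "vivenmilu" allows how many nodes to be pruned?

After clearing the end-marker at "vivenmilu", prune upward until reaching a node still needed by another word.
The suffix "ilu" (3 nodes) is used only by "vivenmilu"; the node for "vivenm" still has the child "o", so pruning stops there.
Nodes removed: 3

3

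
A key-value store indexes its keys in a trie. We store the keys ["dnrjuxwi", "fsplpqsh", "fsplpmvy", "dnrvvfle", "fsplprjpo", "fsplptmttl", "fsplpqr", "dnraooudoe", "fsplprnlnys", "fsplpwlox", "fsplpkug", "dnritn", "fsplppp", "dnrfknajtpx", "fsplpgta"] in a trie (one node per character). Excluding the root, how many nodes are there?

69

Insert word by word; a character creates a node only if that edge doesn't already exist:
  "dnrjuxwi" → 8 new (d, n, r, j, u, x, w, i)
  "fsplpqsh" → 8 new (f, s, p, l, p, q, s, h)
  "fsplpmvy" → prefix "fsplp" already present; 3 new (m, v, y)
  "dnrvvfle" → prefix "dnr" already present; 5 new (v, v, f, l, e)
  "fsplprjpo" → prefix "fsplp" already present; 4 new (r, j, p, o)
  "fsplptmttl" → prefix "fsplp" already present; 5 new (t, m, t, t, l)
  "fsplpqr" → prefix "fsplpq" already present; 1 new (r)
  "dnraooudoe" → prefix "dnr" already present; 7 new (a, o, o, u, d, o, e)
  "fsplprnlnys" → prefix "fsplpr" already present; 5 new (n, l, n, y, s)
  "fsplpwlox" → prefix "fsplp" already present; 4 new (w, l, o, x)
  "fsplpkug" → prefix "fsplp" already present; 3 new (k, u, g)
  "dnritn" → prefix "dnr" already present; 3 new (i, t, n)
  "fsplppp" → prefix "fsplp" already present; 2 new (p, p)
  "dnrfknajtpx" → prefix "dnr" already present; 8 new (f, k, n, a, j, t, p, x)
  "fsplpgta" → prefix "fsplp" already present; 3 new (g, t, a)
Total nodes = 8 + 8 + 3 + 5 + 4 + 5 + 1 + 7 + 5 + 4 + 3 + 3 + 2 + 8 + 3 = 69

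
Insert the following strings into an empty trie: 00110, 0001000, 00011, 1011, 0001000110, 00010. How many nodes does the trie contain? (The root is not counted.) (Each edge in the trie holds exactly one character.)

Count nodes per top-level branch (shared prefixes stored once):
  '0'-branch (00010, 0001000, 0001000110, 00011, 00110): 14 nodes
  '1'-branch (1011): 4 nodes
Sum: 18

18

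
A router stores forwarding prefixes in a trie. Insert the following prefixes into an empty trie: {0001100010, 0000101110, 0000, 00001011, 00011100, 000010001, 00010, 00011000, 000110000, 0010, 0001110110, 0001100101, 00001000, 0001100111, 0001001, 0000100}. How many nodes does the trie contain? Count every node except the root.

37

Trace insertions, counting only characters that open a new branch:
  "0001100010" → 10 new (0, 0, 0, 1, 1, 0, 0, 0, 1, 0)
  "0000101110" → prefix "000" already present; 7 new (0, 1, 0, 1, 1, 1, 0)
  "0000" → prefix "0000" already present; 0 new (none)
  "00001011" → prefix "00001011" already present; 0 new (none)
  "00011100" → prefix "00011" already present; 3 new (1, 0, 0)
  "000010001" → prefix "000010" already present; 3 new (0, 0, 1)
  "00010" → prefix "0001" already present; 1 new (0)
  "00011000" → prefix "00011000" already present; 0 new (none)
  "000110000" → prefix "00011000" already present; 1 new (0)
  "0010" → prefix "00" already present; 2 new (1, 0)
  "0001110110" → prefix "0001110" already present; 3 new (1, 1, 0)
  "0001100101" → prefix "0001100" already present; 3 new (1, 0, 1)
  "00001000" → prefix "00001000" already present; 0 new (none)
  "0001100111" → prefix "00011001" already present; 2 new (1, 1)
  "0001001" → prefix "00010" already present; 2 new (0, 1)
  "0000100" → prefix "0000100" already present; 0 new (none)
Total nodes = 10 + 7 + 0 + 0 + 3 + 3 + 1 + 0 + 1 + 2 + 3 + 3 + 0 + 2 + 2 + 0 = 37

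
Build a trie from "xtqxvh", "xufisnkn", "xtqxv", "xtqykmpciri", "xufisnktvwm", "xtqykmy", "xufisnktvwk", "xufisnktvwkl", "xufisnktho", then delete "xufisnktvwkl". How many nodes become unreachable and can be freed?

1

After clearing the end-marker at "xufisnktvwkl", prune upward until reaching a node still needed by another word.
The suffix "l" (1 node) is used only by "xufisnktvwkl"; "xufisnktvwk" is itself a stored word, so pruning stops there.
Nodes removed: 1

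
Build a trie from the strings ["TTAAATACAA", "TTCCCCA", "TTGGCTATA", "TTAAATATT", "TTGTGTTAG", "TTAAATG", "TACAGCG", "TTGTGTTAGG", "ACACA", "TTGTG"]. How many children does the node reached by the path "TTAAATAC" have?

1

Walk "TTAAATAC" from the root, arriving at one node.
Characters that immediately follow "TTAAATAC" among the stored strings: {A}.
That node has 1 child edge.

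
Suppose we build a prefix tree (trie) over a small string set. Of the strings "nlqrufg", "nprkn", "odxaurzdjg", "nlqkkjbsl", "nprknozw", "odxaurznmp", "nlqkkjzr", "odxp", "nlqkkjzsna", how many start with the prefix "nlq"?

Traverse to the node for "nlq", then collect every word in that subtree.
Matches: "nlqkkjbsl", "nlqkkjzr", "nlqkkjzsna", "nlqrufg"
Count: 4

4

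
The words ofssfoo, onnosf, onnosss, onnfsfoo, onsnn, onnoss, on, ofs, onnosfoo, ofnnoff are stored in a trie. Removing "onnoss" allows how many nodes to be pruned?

A node on "onnoss"'s path can go only if nothing else ends at it or branches off below it.
Every node on "onnoss" is still needed (e.g. by "onnosss"), so nothing is freed.
Nodes removed: 0

0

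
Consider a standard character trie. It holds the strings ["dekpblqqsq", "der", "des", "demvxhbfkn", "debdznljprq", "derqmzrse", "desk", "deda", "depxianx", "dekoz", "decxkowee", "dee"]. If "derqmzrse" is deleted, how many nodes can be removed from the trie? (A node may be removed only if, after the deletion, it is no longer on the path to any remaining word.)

6

After clearing the end-marker at "derqmzrse", prune upward until reaching a node still needed by another word.
The suffix "qmzrse" (6 nodes) is used only by "derqmzrse"; "der" is itself a stored word, so pruning stops there.
Nodes removed: 6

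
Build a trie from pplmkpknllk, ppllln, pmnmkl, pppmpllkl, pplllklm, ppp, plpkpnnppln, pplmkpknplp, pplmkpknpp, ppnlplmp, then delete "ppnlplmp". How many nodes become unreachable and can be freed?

6

A node on "ppnlplmp"'s path can go only if nothing else ends at it or branches off below it.
The suffix "nlplmp" (6 nodes) is used only by "ppnlplmp"; the node for "pp" still has the child "l", so pruning stops there.
Nodes removed: 6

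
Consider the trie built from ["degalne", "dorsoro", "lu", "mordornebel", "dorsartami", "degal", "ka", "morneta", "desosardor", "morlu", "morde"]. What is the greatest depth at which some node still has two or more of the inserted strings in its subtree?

5

The deepest shared node is where two words last agree before diverging.
e.g. "degal" and "degalne" share the prefix "degal" of length 5; no pair shares a longer one.
Longest shared-prefix length: 5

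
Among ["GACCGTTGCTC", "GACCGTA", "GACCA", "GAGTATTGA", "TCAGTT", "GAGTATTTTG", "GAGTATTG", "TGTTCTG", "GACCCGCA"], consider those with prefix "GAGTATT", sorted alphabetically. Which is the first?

Filter for "GAGTATT…" and sort: "GAGTATTG", "GAGTATTGA", "GAGTATTTTG"
Position 1: GAGTATTG

GAGTATTG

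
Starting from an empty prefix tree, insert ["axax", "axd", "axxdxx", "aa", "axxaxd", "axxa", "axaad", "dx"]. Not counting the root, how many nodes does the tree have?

17

Trie structure (* marks end of a word):
(root)
├─ a
│  ├─ a *
│  └─ x
│     ├─ a
│     │  ├─ a
│     │  │  └─ d *
│     │  └─ x *
│     ├─ d *
│     └─ x
│        ├─ a *
│        │  └─ x
│        │     └─ d *
│        └─ d
│           └─ x
│              └─ x *
└─ d
   └─ x *
Counting every labelled node above: 17.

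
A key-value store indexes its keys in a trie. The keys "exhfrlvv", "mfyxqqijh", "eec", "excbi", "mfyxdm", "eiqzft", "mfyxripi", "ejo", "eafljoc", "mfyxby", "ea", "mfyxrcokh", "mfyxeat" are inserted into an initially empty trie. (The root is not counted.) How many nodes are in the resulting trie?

For each word, the new-node count is its length minus the longest prefix already in the trie:
  "exhfrlvv" → 8 new (e, x, h, f, r, l, v, v)
  "mfyxqqijh" → 9 new (m, f, y, x, q, q, i, j, h)
  "eec" → prefix "e" already present; 2 new (e, c)
  "excbi" → prefix "ex" already present; 3 new (c, b, i)
  "mfyxdm" → prefix "mfyx" already present; 2 new (d, m)
  "eiqzft" → prefix "e" already present; 5 new (i, q, z, f, t)
  "mfyxripi" → prefix "mfyx" already present; 4 new (r, i, p, i)
  "ejo" → prefix "e" already present; 2 new (j, o)
  "eafljoc" → prefix "e" already present; 6 new (a, f, l, j, o, c)
  "mfyxby" → prefix "mfyx" already present; 2 new (b, y)
  "ea" → prefix "ea" already present; 0 new (none)
  "mfyxrcokh" → prefix "mfyxr" already present; 4 new (c, o, k, h)
  "mfyxeat" → prefix "mfyx" already present; 3 new (e, a, t)
Total nodes = 8 + 9 + 2 + 3 + 2 + 5 + 4 + 2 + 6 + 2 + 0 + 4 + 3 = 50

50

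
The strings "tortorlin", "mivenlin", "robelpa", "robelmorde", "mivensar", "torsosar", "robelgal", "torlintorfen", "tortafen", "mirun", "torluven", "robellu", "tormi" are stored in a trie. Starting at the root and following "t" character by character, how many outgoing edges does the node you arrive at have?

The children of the "t" node are the distinct next characters among strings starting with "t".
Distinct next characters after "t": o.
That node has 1 child edge.

1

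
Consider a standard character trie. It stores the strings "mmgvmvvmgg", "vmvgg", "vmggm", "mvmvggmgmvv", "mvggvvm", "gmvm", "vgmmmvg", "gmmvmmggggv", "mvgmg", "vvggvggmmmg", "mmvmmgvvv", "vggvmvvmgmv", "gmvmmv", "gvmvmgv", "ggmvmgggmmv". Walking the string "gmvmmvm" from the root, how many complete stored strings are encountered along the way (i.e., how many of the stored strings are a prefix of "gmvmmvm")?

2

Walk "gmvmmvm" from the root; an end-of-word marker is hit whenever a stored word is a prefix of "gmvmmvm".
Prefixes of the query that are stored words: "gmvm", "gmvmmv"
Count: 2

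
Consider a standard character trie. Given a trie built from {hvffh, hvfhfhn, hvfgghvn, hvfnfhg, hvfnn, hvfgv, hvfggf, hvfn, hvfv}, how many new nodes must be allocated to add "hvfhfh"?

0

Every character of "hvfhfh" already lies on an existing path (it is a prefix of some stored word).
No new nodes are needed: 0.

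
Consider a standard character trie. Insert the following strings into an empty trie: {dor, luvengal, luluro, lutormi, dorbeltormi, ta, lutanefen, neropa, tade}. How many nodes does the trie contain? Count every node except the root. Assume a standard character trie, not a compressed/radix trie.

Insert word by word; a character creates a node only if that edge doesn't already exist:
  "dor" → 3 new (d, o, r)
  "luvengal" → 8 new (l, u, v, e, n, g, a, l)
  "luluro" → prefix "lu" already present; 4 new (l, u, r, o)
  "lutormi" → prefix "lu" already present; 5 new (t, o, r, m, i)
  "dorbeltormi" → prefix "dor" already present; 8 new (b, e, l, t, o, r, m, i)
  "ta" → 2 new (t, a)
  "lutanefen" → prefix "lut" already present; 6 new (a, n, e, f, e, n)
  "neropa" → 6 new (n, e, r, o, p, a)
  "tade" → prefix "ta" already present; 2 new (d, e)
Total nodes = 3 + 8 + 4 + 5 + 8 + 2 + 6 + 6 + 2 = 44

44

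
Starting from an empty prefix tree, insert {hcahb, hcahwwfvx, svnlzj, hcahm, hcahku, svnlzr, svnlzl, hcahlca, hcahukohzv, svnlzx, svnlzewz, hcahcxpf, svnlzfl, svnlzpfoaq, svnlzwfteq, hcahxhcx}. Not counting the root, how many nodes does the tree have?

For each word, the new-node count is its length minus the longest prefix already in the trie:
  "hcahb" → 5 new (h, c, a, h, b)
  "hcahwwfvx" → prefix "hcah" already present; 5 new (w, w, f, v, x)
  "svnlzj" → 6 new (s, v, n, l, z, j)
  "hcahm" → prefix "hcah" already present; 1 new (m)
  "hcahku" → prefix "hcah" already present; 2 new (k, u)
  "svnlzr" → prefix "svnlz" already present; 1 new (r)
  "svnlzl" → prefix "svnlz" already present; 1 new (l)
  "hcahlca" → prefix "hcah" already present; 3 new (l, c, a)
  "hcahukohzv" → prefix "hcah" already present; 6 new (u, k, o, h, z, v)
  "svnlzx" → prefix "svnlz" already present; 1 new (x)
  "svnlzewz" → prefix "svnlz" already present; 3 new (e, w, z)
  "hcahcxpf" → prefix "hcah" already present; 4 new (c, x, p, f)
  "svnlzfl" → prefix "svnlz" already present; 2 new (f, l)
  "svnlzpfoaq" → prefix "svnlz" already present; 5 new (p, f, o, a, q)
  "svnlzwfteq" → prefix "svnlz" already present; 5 new (w, f, t, e, q)
  "hcahxhcx" → prefix "hcah" already present; 4 new (x, h, c, x)
Total nodes = 5 + 5 + 6 + 1 + 2 + 1 + 1 + 3 + 6 + 1 + 3 + 4 + 2 + 5 + 5 + 4 = 54

54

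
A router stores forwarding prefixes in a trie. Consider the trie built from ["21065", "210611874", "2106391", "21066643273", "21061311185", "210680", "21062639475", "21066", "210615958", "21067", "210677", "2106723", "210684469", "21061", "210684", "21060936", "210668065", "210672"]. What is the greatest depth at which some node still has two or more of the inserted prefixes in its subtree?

The deepest shared node is where two words last agree before diverging.
e.g. "210672" and "2106723" share the prefix "210672" of length 6; no pair shares a longer one.
Longest shared-prefix length: 6

6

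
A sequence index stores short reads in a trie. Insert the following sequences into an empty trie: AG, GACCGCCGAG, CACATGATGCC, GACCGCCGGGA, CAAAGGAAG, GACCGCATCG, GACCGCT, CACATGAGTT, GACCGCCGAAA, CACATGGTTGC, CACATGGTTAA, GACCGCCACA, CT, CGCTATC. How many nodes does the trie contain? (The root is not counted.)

60

Insert word by word; a character creates a node only if that edge doesn't already exist:
  "AG" → 2 new (A, G)
  "GACCGCCGAG" → 10 new (G, A, C, C, G, C, C, G, A, G)
  "CACATGATGCC" → 11 new (C, A, C, A, T, G, A, T, G, C, C)
  "GACCGCCGGGA" → prefix "GACCGCCG" already present; 3 new (G, G, A)
  "CAAAGGAAG" → prefix "CA" already present; 7 new (A, A, G, G, A, A, G)
  "GACCGCATCG" → prefix "GACCGC" already present; 4 new (A, T, C, G)
  "GACCGCT" → prefix "GACCGC" already present; 1 new (T)
  "CACATGAGTT" → prefix "CACATGA" already present; 3 new (G, T, T)
  "GACCGCCGAAA" → prefix "GACCGCCGA" already present; 2 new (A, A)
  "CACATGGTTGC" → prefix "CACATG" already present; 5 new (G, T, T, G, C)
  "CACATGGTTAA" → prefix "CACATGGTT" already present; 2 new (A, A)
  "GACCGCCACA" → prefix "GACCGCC" already present; 3 new (A, C, A)
  "CT" → prefix "C" already present; 1 new (T)
  "CGCTATC" → prefix "C" already present; 6 new (G, C, T, A, T, C)
Total nodes = 2 + 10 + 11 + 3 + 7 + 4 + 1 + 3 + 2 + 5 + 2 + 3 + 1 + 6 = 60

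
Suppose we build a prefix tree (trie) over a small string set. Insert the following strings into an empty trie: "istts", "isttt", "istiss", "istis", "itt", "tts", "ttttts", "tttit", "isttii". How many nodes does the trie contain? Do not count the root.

22

Trie structure (* marks end of a word):
(root)
├─ i
│  ├─ s
│  │  └─ t
│  │     ├─ i
│  │     │  └─ s *
│  │     │     └─ s *
│  │     └─ t
│  │        ├─ i
│  │        │  └─ i *
│  │        ├─ s *
│  │        └─ t *
│  └─ t
│     └─ t *
└─ t
   └─ t
      ├─ s *
      └─ t
         ├─ i
         │  └─ t *
         └─ t
            └─ t
               └─ s *
Counting every labelled node above: 22.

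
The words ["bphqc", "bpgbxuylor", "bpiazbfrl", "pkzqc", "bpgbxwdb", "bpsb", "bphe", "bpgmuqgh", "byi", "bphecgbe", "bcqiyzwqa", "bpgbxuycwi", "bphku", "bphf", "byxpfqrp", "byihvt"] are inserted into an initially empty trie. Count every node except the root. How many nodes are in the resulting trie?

Insert word by word; a character creates a node only if that edge doesn't already exist:
  "bphqc" → 5 new (b, p, h, q, c)
  "bpgbxuylor" → prefix "bp" already present; 8 new (g, b, x, u, y, l, o, r)
  "bpiazbfrl" → prefix "bp" already present; 7 new (i, a, z, b, f, r, l)
  "pkzqc" → 5 new (p, k, z, q, c)
  "bpgbxwdb" → prefix "bpgbx" already present; 3 new (w, d, b)
  "bpsb" → prefix "bp" already present; 2 new (s, b)
  "bphe" → prefix "bph" already present; 1 new (e)
  "bpgmuqgh" → prefix "bpg" already present; 5 new (m, u, q, g, h)
  "byi" → prefix "b" already present; 2 new (y, i)
  "bphecgbe" → prefix "bphe" already present; 4 new (c, g, b, e)
  "bcqiyzwqa" → prefix "b" already present; 8 new (c, q, i, y, z, w, q, a)
  "bpgbxuycwi" → prefix "bpgbxuy" already present; 3 new (c, w, i)
  "bphku" → prefix "bph" already present; 2 new (k, u)
  "bphf" → prefix "bph" already present; 1 new (f)
  "byxpfqrp" → prefix "by" already present; 6 new (x, p, f, q, r, p)
  "byihvt" → prefix "byi" already present; 3 new (h, v, t)
Total nodes = 5 + 8 + 7 + 5 + 3 + 2 + 1 + 5 + 2 + 4 + 8 + 3 + 2 + 1 + 6 + 3 = 65

65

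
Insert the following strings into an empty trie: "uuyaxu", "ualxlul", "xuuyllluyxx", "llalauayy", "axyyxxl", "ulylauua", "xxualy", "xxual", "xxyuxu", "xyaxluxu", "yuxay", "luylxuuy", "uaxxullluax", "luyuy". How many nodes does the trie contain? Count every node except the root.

85

Count nodes per top-level branch (shared prefixes stored once):
  'a'-branch (axyyxxl): 7 nodes
  'l'-branch (llalauayy, luylxuuy, luyuy): 18 nodes
  'u'-branch (ualxlul, uaxxullluax, ulylauua, uuyaxu): 28 nodes
  'x'-branch (xuuyllluyxx, xxual, xxualy, xxyuxu, xyaxluxu): 27 nodes
  'y'-branch (yuxay): 5 nodes
Sum: 85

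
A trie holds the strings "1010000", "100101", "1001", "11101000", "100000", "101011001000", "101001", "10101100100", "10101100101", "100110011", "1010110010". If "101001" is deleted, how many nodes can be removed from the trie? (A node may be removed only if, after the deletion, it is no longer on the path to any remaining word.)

A node on "101001"'s path can go only if nothing else ends at it or branches off below it.
The suffix "1" (1 node) is used only by "101001"; the node for "10100" still has the child "0", so pruning stops there.
Nodes removed: 1

1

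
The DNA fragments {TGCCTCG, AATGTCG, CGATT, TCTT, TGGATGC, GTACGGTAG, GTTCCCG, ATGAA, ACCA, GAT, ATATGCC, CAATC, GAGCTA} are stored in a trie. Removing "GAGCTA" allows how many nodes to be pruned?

Walk "GAGCTA" from the leaf back toward the root, removing each node that no remaining word uses.
The suffix "GCTA" (4 nodes) is used only by "GAGCTA"; the node for "GA" still has the child "T", so pruning stops there.
Nodes removed: 4

4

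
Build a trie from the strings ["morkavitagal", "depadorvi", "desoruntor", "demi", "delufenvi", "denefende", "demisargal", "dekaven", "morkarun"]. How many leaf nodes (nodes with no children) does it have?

A leaf is a node with no children — equivalently, the end of a word that is not a proper prefix of any other stored word.
Those words: "dekaven", "delufenvi", "demisargal", "denefende", "depadorvi", "desoruntor", "morkarun", "morkavitagal"
Leaf count: 8

8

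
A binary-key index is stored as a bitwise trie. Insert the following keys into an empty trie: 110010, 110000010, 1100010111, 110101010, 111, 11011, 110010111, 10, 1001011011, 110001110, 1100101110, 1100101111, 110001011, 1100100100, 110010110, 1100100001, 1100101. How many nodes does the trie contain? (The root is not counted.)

49

Count nodes per top-level branch (shared prefixes stored once):
  '1'-branch (10, 1001011011, 110000010, 110001011, 1100010111, 110001110, 110010, 1100100001, 1100100100, 1100101, 110010110, 110010111, 1100101110, 1100101111, 110101010, 11011, 111): 49 nodes
Sum: 49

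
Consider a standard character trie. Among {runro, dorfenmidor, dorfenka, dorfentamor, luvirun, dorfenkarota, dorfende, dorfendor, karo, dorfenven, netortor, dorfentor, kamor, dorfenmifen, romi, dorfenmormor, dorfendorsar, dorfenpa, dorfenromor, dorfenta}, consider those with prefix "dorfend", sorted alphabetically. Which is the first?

dorfende

DFS of the "dorfend" subtree visits, in order: "dorfende", "dorfendor", "dorfendorsar"
The 1st is dorfende.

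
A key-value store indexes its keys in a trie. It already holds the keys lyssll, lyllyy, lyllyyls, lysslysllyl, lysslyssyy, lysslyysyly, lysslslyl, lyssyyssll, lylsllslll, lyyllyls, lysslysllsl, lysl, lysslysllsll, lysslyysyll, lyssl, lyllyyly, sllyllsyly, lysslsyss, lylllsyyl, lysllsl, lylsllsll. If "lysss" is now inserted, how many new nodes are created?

The longest prefix of "lysss" already in the trie is "lyss" (length 4).
So 5 − 4 = 1 new nodes.

1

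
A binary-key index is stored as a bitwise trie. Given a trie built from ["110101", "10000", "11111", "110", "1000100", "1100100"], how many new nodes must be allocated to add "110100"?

"11010" is already a path in the trie; the remaining "0" must be added.
New nodes needed: |"110100"| − 5 = 6 − 5 = 1.

1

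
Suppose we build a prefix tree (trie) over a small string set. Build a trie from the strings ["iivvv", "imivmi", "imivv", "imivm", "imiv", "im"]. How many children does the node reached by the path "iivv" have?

1

Follow the path "iivv" to its node, then look at its outgoing edges.
Distinct next characters after "iivv": v.
That node has 1 child edge.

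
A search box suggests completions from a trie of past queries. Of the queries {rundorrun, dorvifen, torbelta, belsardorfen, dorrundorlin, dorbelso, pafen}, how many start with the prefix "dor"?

3

Traverse to the node for "dor", then collect every word in that subtree.
Words under "dor": dorbelso, dorrundorlin, dorvifen
Count: 3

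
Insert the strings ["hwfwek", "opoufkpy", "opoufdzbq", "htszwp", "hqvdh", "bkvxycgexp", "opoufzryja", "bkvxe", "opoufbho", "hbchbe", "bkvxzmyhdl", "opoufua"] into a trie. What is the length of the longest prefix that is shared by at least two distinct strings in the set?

5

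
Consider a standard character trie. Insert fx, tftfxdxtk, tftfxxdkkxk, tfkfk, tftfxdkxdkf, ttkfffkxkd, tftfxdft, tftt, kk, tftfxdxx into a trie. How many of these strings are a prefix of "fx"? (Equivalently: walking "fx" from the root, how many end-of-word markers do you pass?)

1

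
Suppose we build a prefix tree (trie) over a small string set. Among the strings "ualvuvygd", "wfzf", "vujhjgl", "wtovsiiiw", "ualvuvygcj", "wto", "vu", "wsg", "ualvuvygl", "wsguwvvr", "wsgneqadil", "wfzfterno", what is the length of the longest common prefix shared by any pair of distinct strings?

8

Equivalently: take the maximum, over all pairs, of their longest common prefix length.
e.g. "ualvuvygcj" and "ualvuvygd" share the prefix "ualvuvyg" of length 8; no pair shares a longer one.
Longest shared-prefix length: 8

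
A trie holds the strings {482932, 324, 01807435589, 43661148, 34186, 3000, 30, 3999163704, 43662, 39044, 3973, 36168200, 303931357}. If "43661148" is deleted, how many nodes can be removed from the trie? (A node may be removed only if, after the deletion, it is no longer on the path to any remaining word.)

4

After clearing the end-marker at "43661148", prune upward until reaching a node still needed by another word.
The suffix "1148" (4 nodes) is used only by "43661148"; the node for "4366" still has the child "2", so pruning stops there.
Nodes removed: 4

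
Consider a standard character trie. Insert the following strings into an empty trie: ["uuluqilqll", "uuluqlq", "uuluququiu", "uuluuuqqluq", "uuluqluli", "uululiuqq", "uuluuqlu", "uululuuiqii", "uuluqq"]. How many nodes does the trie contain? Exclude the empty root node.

Count nodes per top-level branch (shared prefixes stored once):
  'u'-branch (uululiuqq, uululuuiqii, uuluqilqll, uuluqlq, uuluqluli, uuluqq, uuluququiu, uuluuqlu, uuluuuqqluq): 42 nodes
Sum: 42

42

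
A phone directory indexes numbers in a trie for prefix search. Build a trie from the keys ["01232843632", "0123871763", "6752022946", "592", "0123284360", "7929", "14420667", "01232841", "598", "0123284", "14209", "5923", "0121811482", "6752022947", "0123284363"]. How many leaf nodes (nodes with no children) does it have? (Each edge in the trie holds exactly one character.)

12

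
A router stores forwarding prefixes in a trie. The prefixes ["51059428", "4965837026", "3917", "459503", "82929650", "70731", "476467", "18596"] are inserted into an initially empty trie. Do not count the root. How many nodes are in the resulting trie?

Count nodes per top-level branch (shared prefixes stored once):
  '1'-branch (18596): 5 nodes
  '3'-branch (3917): 4 nodes
  '4'-branch (459503, 476467, 4965837026): 20 nodes
  '5'-branch (51059428): 8 nodes
  '7'-branch (70731): 5 nodes
  '8'-branch (82929650): 8 nodes
Sum: 50

50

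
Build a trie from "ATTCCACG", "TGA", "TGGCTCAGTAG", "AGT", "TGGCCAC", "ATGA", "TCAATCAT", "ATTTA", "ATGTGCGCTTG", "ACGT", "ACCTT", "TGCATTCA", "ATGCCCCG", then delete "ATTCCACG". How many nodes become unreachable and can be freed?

A node on "ATTCCACG"'s path can go only if nothing else ends at it or branches off below it.
The suffix "CCACG" (5 nodes) is used only by "ATTCCACG"; the node for "ATT" still has the child "T", so pruning stops there.
Nodes removed: 5

5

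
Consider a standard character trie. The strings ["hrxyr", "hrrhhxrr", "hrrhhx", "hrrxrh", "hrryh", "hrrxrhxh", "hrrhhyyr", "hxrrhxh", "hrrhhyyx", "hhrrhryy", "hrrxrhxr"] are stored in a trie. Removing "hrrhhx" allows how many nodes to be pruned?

0

Walk "hrrhhx" from the leaf back toward the root, removing each node that no remaining word uses.
Every node on "hrrhhx" is still needed (e.g. by "hrrhhxrr"), so nothing is freed.
Nodes removed: 0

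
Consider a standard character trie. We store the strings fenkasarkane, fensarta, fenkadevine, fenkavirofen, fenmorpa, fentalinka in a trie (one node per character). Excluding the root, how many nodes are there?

Count nodes per top-level branch (shared prefixes stored once):
  'f'-branch (fenkadevine, fenkasarkane, fenkavirofen, fenmorpa, fensarta, fentalinka): 42 nodes
Sum: 42

42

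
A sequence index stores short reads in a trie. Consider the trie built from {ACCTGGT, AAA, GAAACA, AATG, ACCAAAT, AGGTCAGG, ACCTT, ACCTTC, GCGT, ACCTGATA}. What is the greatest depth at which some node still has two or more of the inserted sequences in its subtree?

5

Equivalently: take the maximum, over all pairs, of their longest common prefix length.
"ACCTGATA" and "ACCTGGT" agree on "ACCTG" (5 characters) before diverging; nothing deeper is shared.
Longest shared-prefix length: 5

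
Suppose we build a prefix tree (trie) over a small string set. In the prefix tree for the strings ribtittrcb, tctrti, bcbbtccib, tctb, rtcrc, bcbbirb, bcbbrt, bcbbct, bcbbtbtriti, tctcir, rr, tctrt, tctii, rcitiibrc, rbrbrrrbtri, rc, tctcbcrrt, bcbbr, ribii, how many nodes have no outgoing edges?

16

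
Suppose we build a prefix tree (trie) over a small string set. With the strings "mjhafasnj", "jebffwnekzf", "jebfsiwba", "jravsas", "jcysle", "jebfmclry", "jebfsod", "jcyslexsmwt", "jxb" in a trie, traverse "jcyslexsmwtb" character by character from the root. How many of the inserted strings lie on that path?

Traverse "jcyslexsmwtb" character by character; count nodes along the way that are marked as word ends.
Prefixes of the query that are stored words: "jcysle", "jcyslexsmwt"
Count: 2

2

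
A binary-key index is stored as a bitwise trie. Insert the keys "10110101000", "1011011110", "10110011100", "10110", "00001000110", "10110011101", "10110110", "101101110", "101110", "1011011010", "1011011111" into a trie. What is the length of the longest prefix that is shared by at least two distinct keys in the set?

10

The deepest shared node is where two words last agree before diverging.
e.g. "10110011100" and "10110011101" share the prefix "1011001110" of length 10; no pair shares a longer one.
Longest shared-prefix length: 10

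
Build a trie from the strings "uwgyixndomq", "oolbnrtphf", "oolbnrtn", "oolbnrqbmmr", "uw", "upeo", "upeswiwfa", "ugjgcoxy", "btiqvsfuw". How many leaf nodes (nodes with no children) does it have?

Leaves are exactly the stored words that no other stored word extends.
Those words: "btiqvsfuw", "oolbnrqbmmr", "oolbnrtn", "oolbnrtphf", "ugjgcoxy", "upeo", "upeswiwfa", "uwgyixndomq"
Leaf count: 8

8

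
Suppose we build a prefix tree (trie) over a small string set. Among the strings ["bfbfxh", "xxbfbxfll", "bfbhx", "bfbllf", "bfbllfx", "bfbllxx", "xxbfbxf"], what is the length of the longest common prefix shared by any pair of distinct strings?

The deepest shared node is where two words last agree before diverging.
"xxbfbxf" and "xxbfbxfll" agree on "xxbfbxf" (7 characters) before diverging; nothing deeper is shared.
Longest shared-prefix length: 7

7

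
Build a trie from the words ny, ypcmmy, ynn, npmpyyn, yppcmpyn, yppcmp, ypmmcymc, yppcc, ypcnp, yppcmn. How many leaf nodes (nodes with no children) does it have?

Leaves are exactly the stored words that no other stored word extends.
Those words: "npmpyyn", "ny", "ynn", "ypcmmy", "ypcnp", "ypmmcymc", "yppcc", "yppcmn", "yppcmpyn"
Leaf count: 9

9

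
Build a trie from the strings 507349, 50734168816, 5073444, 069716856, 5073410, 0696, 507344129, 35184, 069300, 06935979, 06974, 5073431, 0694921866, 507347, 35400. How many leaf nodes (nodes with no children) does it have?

15

A leaf is a node with no children — equivalently, the end of a word that is not a proper prefix of any other stored word.
Those words: "069300", "06935979", "0694921866", "0696", "069716856", "06974", "35184", "35400", "5073410", "50734168816", "5073431", "507344129", "5073444", "507347", "507349"
Leaf count: 15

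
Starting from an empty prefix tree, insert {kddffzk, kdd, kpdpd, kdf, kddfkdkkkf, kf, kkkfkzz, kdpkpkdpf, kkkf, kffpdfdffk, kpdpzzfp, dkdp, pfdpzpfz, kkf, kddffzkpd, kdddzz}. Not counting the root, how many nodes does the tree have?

62

For each word, the new-node count is its length minus the longest prefix already in the trie:
  "kddffzk" → 7 new (k, d, d, f, f, z, k)
  "kdd" → prefix "kdd" already present; 0 new (none)
  "kpdpd" → prefix "k" already present; 4 new (p, d, p, d)
  "kdf" → prefix "kd" already present; 1 new (f)
  "kddfkdkkkf" → prefix "kddf" already present; 6 new (k, d, k, k, k, f)
  "kf" → prefix "k" already present; 1 new (f)
  "kkkfkzz" → prefix "k" already present; 6 new (k, k, f, k, z, z)
  "kdpkpkdpf" → prefix "kd" already present; 7 new (p, k, p, k, d, p, f)
  "kkkf" → prefix "kkkf" already present; 0 new (none)
  "kffpdfdffk" → prefix "kf" already present; 8 new (f, p, d, f, d, f, f, k)
  "kpdpzzfp" → prefix "kpdp" already present; 4 new (z, z, f, p)
  "dkdp" → 4 new (d, k, d, p)
  "pfdpzpfz" → 8 new (p, f, d, p, z, p, f, z)
  "kkf" → prefix "kk" already present; 1 new (f)
  "kddffzkpd" → prefix "kddffzk" already present; 2 new (p, d)
  "kdddzz" → prefix "kdd" already present; 3 new (d, z, z)
Total nodes = 7 + 0 + 4 + 1 + 6 + 1 + 6 + 7 + 0 + 8 + 4 + 4 + 8 + 1 + 2 + 3 = 62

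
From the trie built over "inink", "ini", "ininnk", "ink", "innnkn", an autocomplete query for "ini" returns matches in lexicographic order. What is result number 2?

Filter for "ini…" and sort: "ini", "inink", "ininnk"
The 2nd is inink.

inink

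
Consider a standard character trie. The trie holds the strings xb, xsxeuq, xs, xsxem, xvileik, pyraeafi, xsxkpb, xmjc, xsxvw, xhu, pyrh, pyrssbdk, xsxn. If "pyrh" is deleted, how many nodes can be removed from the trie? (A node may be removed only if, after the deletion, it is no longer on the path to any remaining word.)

A node on "pyrh"'s path can go only if nothing else ends at it or branches off below it.
The suffix "h" (1 node) is used only by "pyrh"; the node for "pyr" still has the child "a", so pruning stops there.
Nodes removed: 1

1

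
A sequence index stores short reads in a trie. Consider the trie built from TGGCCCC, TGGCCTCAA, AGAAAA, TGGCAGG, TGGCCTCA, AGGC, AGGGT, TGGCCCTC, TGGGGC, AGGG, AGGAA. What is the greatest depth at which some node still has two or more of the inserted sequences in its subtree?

8

The deepest shared node is where two words last agree before diverging.
"TGGCCTCA" and "TGGCCTCAA" agree on "TGGCCTCA" (8 characters) before diverging; nothing deeper is shared.
Longest shared-prefix length: 8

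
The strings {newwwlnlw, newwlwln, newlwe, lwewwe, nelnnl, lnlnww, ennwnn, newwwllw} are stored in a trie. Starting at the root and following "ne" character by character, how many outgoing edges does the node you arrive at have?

2

The children of the "ne" node are the distinct next characters among strings starting with "ne".
Distinct next characters after "ne": l, w.
That node has 2 child edges.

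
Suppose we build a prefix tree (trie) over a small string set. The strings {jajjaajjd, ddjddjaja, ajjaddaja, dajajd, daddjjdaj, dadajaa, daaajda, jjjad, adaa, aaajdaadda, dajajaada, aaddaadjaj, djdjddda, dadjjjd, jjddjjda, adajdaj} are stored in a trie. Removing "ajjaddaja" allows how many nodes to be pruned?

8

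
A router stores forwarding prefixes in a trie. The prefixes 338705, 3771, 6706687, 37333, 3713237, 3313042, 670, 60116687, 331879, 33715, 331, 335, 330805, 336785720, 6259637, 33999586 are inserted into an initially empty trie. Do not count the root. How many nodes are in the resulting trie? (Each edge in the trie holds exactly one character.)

Trace insertions, counting only characters that open a new branch:
  "338705" → 6 new (3, 3, 8, 7, 0, 5)
  "3771" → prefix "3" already present; 3 new (7, 7, 1)
  "6706687" → 7 new (6, 7, 0, 6, 6, 8, 7)
  "37333" → prefix "37" already present; 3 new (3, 3, 3)
  "3713237" → prefix "37" already present; 5 new (1, 3, 2, 3, 7)
  "3313042" → prefix "33" already present; 5 new (1, 3, 0, 4, 2)
  "670" → prefix "670" already present; 0 new (none)
  "60116687" → prefix "6" already present; 7 new (0, 1, 1, 6, 6, 8, 7)
  "331879" → prefix "331" already present; 3 new (8, 7, 9)
  "33715" → prefix "33" already present; 3 new (7, 1, 5)
  "331" → prefix "331" already present; 0 new (none)
  "335" → prefix "33" already present; 1 new (5)
  "330805" → prefix "33" already present; 4 new (0, 8, 0, 5)
  "336785720" → prefix "33" already present; 7 new (6, 7, 8, 5, 7, 2, 0)
  "6259637" → prefix "6" already present; 6 new (2, 5, 9, 6, 3, 7)
  "33999586" → prefix "33" already present; 6 new (9, 9, 9, 5, 8, 6)
Total nodes = 6 + 3 + 7 + 3 + 5 + 5 + 0 + 7 + 3 + 3 + 0 + 1 + 4 + 7 + 6 + 6 = 66

66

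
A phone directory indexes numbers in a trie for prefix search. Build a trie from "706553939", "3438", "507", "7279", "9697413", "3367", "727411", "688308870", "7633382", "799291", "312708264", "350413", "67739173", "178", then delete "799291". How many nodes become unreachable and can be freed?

After clearing the end-marker at "799291", prune upward until reaching a node still needed by another word.
The suffix "99291" (5 nodes) is used only by "799291"; the node for "7" still has the child "0", so pruning stops there.
Nodes removed: 5

5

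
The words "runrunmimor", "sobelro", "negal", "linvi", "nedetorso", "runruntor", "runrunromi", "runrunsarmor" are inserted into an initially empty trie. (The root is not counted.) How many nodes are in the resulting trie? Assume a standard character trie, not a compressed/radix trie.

Trace insertions, counting only characters that open a new branch:
  "runrunmimor" → 11 new (r, u, n, r, u, n, m, i, m, o, r)
  "sobelro" → 7 new (s, o, b, e, l, r, o)
  "negal" → 5 new (n, e, g, a, l)
  "linvi" → 5 new (l, i, n, v, i)
  "nedetorso" → prefix "ne" already present; 7 new (d, e, t, o, r, s, o)
  "runruntor" → prefix "runrun" already present; 3 new (t, o, r)
  "runrunromi" → prefix "runrun" already present; 4 new (r, o, m, i)
  "runrunsarmor" → prefix "runrun" already present; 6 new (s, a, r, m, o, r)
Total nodes = 11 + 7 + 5 + 5 + 7 + 3 + 4 + 6 = 48

48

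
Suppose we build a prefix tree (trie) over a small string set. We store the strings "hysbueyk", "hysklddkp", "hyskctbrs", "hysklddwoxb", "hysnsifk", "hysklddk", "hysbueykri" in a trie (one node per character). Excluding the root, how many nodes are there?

30

For each word, the new-node count is its length minus the longest prefix already in the trie:
  "hysbueyk" → 8 new (h, y, s, b, u, e, y, k)
  "hysklddkp" → prefix "hys" already present; 6 new (k, l, d, d, k, p)
  "hyskctbrs" → prefix "hysk" already present; 5 new (c, t, b, r, s)
  "hysklddwoxb" → prefix "hyskldd" already present; 4 new (w, o, x, b)
  "hysnsifk" → prefix "hys" already present; 5 new (n, s, i, f, k)
  "hysklddk" → prefix "hysklddk" already present; 0 new (none)
  "hysbueykri" → prefix "hysbueyk" already present; 2 new (r, i)
Total nodes = 8 + 6 + 5 + 4 + 5 + 0 + 2 = 30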